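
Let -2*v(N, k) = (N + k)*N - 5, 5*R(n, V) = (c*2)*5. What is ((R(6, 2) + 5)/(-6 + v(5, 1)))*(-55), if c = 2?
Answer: 990/37 ≈ 26.757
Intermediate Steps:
R(n, V) = 4 (R(n, V) = ((2*2)*5)/5 = (4*5)/5 = (⅕)*20 = 4)
v(N, k) = 5/2 - N*(N + k)/2 (v(N, k) = -((N + k)*N - 5)/2 = -(N*(N + k) - 5)/2 = -(-5 + N*(N + k))/2 = 5/2 - N*(N + k)/2)
((R(6, 2) + 5)/(-6 + v(5, 1)))*(-55) = ((4 + 5)/(-6 + (5/2 - ½*5² - ½*5*1)))*(-55) = (9/(-6 + (5/2 - ½*25 - 5/2)))*(-55) = (9/(-6 + (5/2 - 25/2 - 5/2)))*(-55) = (9/(-6 - 25/2))*(-55) = (9/(-37/2))*(-55) = (9*(-2/37))*(-55) = -18/37*(-55) = 990/37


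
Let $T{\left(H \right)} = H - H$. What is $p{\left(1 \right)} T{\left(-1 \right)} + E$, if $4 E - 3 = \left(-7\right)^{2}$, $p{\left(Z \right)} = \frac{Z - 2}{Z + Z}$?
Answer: $13$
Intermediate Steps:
$T{\left(H \right)} = 0$
$p{\left(Z \right)} = \frac{-2 + Z}{2 Z}$
$E = 13$ ($E = \frac{3}{4} + \frac{\left(-7\right)^{2}}{4} = \frac{3}{4} + \frac{1}{4} \cdot 49 = \frac{3}{4} + \frac{49}{4} = 13$)
$p{\left(1 \right)} T{\left(-1 \right)} + E = \frac{-2 + 1}{2 \cdot 1} \cdot 0 + 13 = \frac{1}{2} \cdot 1 \left(-1\right) 0 + 13 = \left(- \frac{1}{2}\right) 0 + 13 = 0 + 13 = 13$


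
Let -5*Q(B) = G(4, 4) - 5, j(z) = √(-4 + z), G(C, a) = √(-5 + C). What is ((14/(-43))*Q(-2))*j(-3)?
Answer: 14*I*√7*(-5 + I)/215 ≈ -0.17228 - 0.86141*I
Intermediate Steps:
Q(B) = 1 - I/5 (Q(B) = -(√(-5 + 4) - 5)/5 = -(√(-1) - 5)/5 = -(I - 5)/5 = -(-5 + I)/5 = 1 - I/5)
((14/(-43))*Q(-2))*j(-3) = ((14/(-43))*(1 - I/5))*√(-4 - 3) = ((14*(-1/43))*(1 - I/5))*√(-7) = (-14*(1 - I/5)/43)*(I*√7) = (-14/43 + 14*I/215)*(I*√7) = I*√7*(-14/43 + 14*I/215)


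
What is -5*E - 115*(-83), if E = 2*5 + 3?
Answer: 9480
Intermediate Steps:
E = 13 (E = 10 + 3 = 13)
-5*E - 115*(-83) = -5*13 - 115*(-83) = -65 + 9545 = 9480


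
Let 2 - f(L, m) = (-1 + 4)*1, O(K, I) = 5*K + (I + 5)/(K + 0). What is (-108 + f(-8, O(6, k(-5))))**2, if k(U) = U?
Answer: 11881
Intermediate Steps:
O(K, I) = 5*K + (5 + I)/K
f(L, m) = -1 (f(L, m) = 2 - (-1 + 4) = 2 - 3 = -1)
(-108 + f(-8, O(6, k(-5))))**2 = (-108 - 1)**2 = (-109)**2 = 11881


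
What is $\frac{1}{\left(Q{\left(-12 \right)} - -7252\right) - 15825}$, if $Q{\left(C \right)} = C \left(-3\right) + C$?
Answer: $- \frac{1}{8549} \approx -0.00011697$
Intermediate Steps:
$Q{\left(C \right)} = - 2 C$ ($Q{\left(C \right)} = - 3 C + C = - 2 C$)
$\frac{1}{\left(Q{\left(-12 \right)} - -7252\right) - 15825} = \frac{1}{\left(\left(-2\right) \left(-12\right) - -7252\right) - 15825} = \frac{1}{\left(24 + 7252\right) - 15825} = \frac{1}{7276 - 15825} = \frac{1}{-8549} = - \frac{1}{8549}$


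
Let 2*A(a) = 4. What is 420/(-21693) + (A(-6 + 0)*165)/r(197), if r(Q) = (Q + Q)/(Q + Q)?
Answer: 340870/1033 ≈ 329.98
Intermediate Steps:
r(Q) = 1 (r(Q) = (2*Q)/((2*Q)) = (2*Q)*(1/(2*Q)) = 1)
A(a) = 2 (A(a) = (1/2)*4 = 2)
420/(-21693) + (A(-6 + 0)*165)/r(197) = 420/(-21693) + (2*165)/1 = 420*(-1/21693) + 330*1 = -20/1033 + 330 = 340870/1033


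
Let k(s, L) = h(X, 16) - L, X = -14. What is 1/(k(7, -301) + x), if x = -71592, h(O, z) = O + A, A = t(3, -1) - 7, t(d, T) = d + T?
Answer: -1/71310 ≈ -1.4023e-5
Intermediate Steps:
t(d, T) = T + d
A = -5 (A = (-1 + 3) - 7 = 2 - 7 = -5)
h(O, z) = -5 + O (h(O, z) = O - 5 = -5 + O)
k(s, L) = -19 - L (k(s, L) = (-5 - 14) - L = -19 - L)
1/(k(7, -301) + x) = 1/((-19 - 1*(-301)) - 71592) = 1/((-19 + 301) - 71592) = 1/(282 - 71592) = 1/(-71310) = -1/71310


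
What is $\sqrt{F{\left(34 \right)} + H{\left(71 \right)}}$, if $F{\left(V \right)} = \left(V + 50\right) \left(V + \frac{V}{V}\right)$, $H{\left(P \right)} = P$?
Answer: $\sqrt{3011} \approx 54.873$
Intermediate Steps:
$F{\left(V \right)} = \left(1 + V\right) \left(50 + V\right)$ ($F{\left(V \right)} = \left(50 + V\right) \left(V + 1\right) = \left(50 + V\right) \left(1 + V\right) = \left(1 + V\right) \left(50 + V\right)$)
$\sqrt{F{\left(34 \right)} + H{\left(71 \right)}} = \sqrt{\left(50 + 34^{2} + 51 \cdot 34\right) + 71} = \sqrt{\left(50 + 1156 + 1734\right) + 71} = \sqrt{2940 + 71} = \sqrt{3011}$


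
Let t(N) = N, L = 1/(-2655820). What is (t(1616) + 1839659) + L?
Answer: 4890094970499/2655820 ≈ 1.8413e+6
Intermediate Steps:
L = -1/2655820 ≈ -3.7653e-7
(t(1616) + 1839659) + L = (1616 + 1839659) - 1/2655820 = 1841275 - 1/2655820 = 4890094970499/2655820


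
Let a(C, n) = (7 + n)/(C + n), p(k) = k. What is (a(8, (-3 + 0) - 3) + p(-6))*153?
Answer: -1683/2 ≈ -841.50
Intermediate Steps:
a(C, n) = (7 + n)/(C + n)
(a(8, (-3 + 0) - 3) + p(-6))*153 = ((7 + ((-3 + 0) - 3))/(8 + ((-3 + 0) - 3)) - 6)*153 = ((7 + (-3 - 3))/(8 + (-3 - 3)) - 6)*153 = ((7 - 6)/(8 - 6) - 6)*153 = (1/2 - 6)*153 = ((½)*1 - 6)*153 = (½ - 6)*153 = -11/2*153 = -1683/2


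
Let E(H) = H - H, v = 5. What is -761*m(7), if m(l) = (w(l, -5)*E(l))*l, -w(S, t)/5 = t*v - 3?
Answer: 0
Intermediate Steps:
E(H) = 0
w(S, t) = 15 - 25*t (w(S, t) = -5*(t*5 - 3) = -5*(5*t - 3) = -5*(-3 + 5*t) = 15 - 25*t)
m(l) = 0 (m(l) = ((15 - 25*(-5))*0)*l = ((15 + 125)*0)*l = (140*0)*l = 0*l = 0)
-761*m(7) = -761*0 = 0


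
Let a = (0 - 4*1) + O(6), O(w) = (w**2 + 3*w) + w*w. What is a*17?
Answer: 1462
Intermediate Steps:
O(w) = 2*w**2 + 3*w (O(w) = (w**2 + 3*w) + w**2 = 2*w**2 + 3*w)
a = 86 (a = (0 - 4*1) + 6*(3 + 2*6) = (0 - 4) + 6*(3 + 12) = -4 + 6*15 = -4 + 90 = 86)
a*17 = 86*17 = 1462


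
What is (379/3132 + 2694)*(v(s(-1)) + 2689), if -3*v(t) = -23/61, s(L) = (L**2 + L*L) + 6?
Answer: 2076208891285/286578 ≈ 7.2448e+6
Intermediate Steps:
s(L) = 6 + 2*L**2 (s(L) = (L**2 + L**2) + 6 = 2*L**2 + 6 = 6 + 2*L**2)
v(t) = 23/183 (v(t) = -(-23)/(3*61) = -1/3*(-23/61) = 23/183)
(379/3132 + 2694)*(v(s(-1)) + 2689) = (379/3132 + 2694)*(23/183 + 2689) = (379*(1/3132) + 2694)*(492110/183) = (379/3132 + 2694)*(492110/183) = (8437987/3132)*(492110/183) = 2076208891285/286578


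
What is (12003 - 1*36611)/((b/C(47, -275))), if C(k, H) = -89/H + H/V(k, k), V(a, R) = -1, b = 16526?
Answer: -931585056/2272325 ≈ -409.97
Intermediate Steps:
C(k, H) = -H - 89/H (C(k, H) = -89/H + H/(-1) = -89/H + H*(-1) = -89/H - H = -H - 89/H)
(12003 - 1*36611)/((b/C(47, -275))) = (12003 - 1*36611)/((16526/(-1*(-275) - 89/(-275)))) = (12003 - 36611)/((16526/(275 - 89*(-1/275)))) = -24608/(16526/(275 + 89/275)) = -24608/(16526/(75714/275)) = -24608/(16526*(275/75714)) = -24608/2272325/37857 = -24608*37857/2272325 = -931585056/2272325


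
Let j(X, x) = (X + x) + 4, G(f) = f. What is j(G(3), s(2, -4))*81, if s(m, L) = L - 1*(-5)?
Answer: 648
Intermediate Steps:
s(m, L) = 5 + L (s(m, L) = L + 5 = 5 + L)
j(X, x) = 4 + X + x
j(G(3), s(2, -4))*81 = (4 + 3 + (5 - 4))*81 = (4 + 3 + 1)*81 = 8*81 = 648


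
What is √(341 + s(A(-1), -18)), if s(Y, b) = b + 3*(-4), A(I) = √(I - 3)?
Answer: √311 ≈ 17.635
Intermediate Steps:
A(I) = √(-3 + I)
s(Y, b) = -12 + b (s(Y, b) = b - 12 = -12 + b)
√(341 + s(A(-1), -18)) = √(341 + (-12 - 18)) = √(341 - 30) = √311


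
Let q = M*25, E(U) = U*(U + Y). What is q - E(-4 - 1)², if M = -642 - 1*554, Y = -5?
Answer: -32400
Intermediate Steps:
M = -1196 (M = -642 - 554 = -1196)
E(U) = U*(-5 + U) (E(U) = U*(U - 5) = U*(-5 + U))
q = -29900 (q = -1196*25 = -29900)
q - E(-4 - 1)² = -29900 - ((-4 - 1)*(-5 + (-4 - 1)))² = -29900 - (-5*(-5 - 5))² = -29900 - (-5*(-10))² = -29900 - 1*50² = -29900 - 1*2500 = -29900 - 2500 = -32400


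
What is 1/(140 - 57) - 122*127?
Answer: -1286001/83 ≈ -15494.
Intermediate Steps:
1/(140 - 57) - 122*127 = 1/83 - 15494 = -1286001/83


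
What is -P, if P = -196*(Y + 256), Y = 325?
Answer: 113876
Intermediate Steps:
P = -113876 (P = -196*(325 + 256) = -196*581 = -113876)
-P = -1*(-113876) = 113876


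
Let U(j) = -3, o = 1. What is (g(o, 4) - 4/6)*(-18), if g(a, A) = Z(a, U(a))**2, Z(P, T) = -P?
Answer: -6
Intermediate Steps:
g(a, A) = a**2 (g(a, A) = (-a)**2 = a**2)
(g(o, 4) - 4/6)*(-18) = (1**2 - 4/6)*(-18) = (1 - 4*1/6)*(-18) = (1 - 2/3)*(-18) = (1/3)*(-18) = -6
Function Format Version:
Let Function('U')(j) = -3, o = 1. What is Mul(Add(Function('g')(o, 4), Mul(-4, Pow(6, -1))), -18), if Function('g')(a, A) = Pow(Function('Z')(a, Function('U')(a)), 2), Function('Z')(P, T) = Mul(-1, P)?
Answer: -6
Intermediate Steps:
Function('g')(a, A) = Pow(a, 2) (Function('g')(a, A) = Pow(Mul(-1, a), 2) = Pow(a, 2))
Mul(Add(Function('g')(o, 4), Mul(-4, Pow(6, -1))), -18) = Mul(Add(Pow(1, 2), Mul(-4, Pow(6, -1))), -18) = Mul(Add(1, Mul(-4, Rational(1, 6))), -18) = Mul(Add(1, Rational(-2, 3)), -18) = Mul(Rational(1, 3), -18) = -6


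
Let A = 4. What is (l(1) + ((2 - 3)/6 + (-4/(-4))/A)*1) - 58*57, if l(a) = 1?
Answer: -39659/12 ≈ -3304.9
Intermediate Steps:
(l(1) + ((2 - 3)/6 + (-4/(-4))/A)*1) - 58*57 = (1 + ((2 - 3)/6 - 4/(-4)/4)*1) - 58*57 = (1 + (-1*⅙ - 4*(-¼)*(¼))*1) - 3306 = (1 + (-⅙ + 1*(¼))*1) - 3306 = (1 + (-⅙ + ¼)*1) - 3306 = (1 + (1/12)*1) - 3306 = (1 + 1/12) - 3306 = 13/12 - 3306 = -39659/12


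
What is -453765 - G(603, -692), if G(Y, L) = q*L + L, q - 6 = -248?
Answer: -620537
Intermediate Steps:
q = -242 (q = 6 - 248 = -242)
G(Y, L) = -241*L (G(Y, L) = -242*L + L = -241*L)
-453765 - G(603, -692) = -453765 - (-241)*(-692) = -453765 - 1*166772 = -453765 - 166772 = -620537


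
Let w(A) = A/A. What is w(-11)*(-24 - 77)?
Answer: -101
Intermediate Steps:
w(A) = 1
w(-11)*(-24 - 77) = 1*(-24 - 77) = 1*(-101) = -101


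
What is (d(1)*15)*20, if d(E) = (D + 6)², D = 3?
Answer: 24300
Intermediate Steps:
d(E) = 81 (d(E) = (3 + 6)² = 9² = 81)
(d(1)*15)*20 = (81*15)*20 = 1215*20 = 24300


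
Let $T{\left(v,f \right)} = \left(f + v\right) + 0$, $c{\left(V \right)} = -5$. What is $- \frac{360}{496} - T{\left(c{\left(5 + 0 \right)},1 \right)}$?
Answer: $\frac{203}{62} \approx 3.2742$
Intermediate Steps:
$T{\left(v,f \right)} = f + v$
$- \frac{360}{496} - T{\left(c{\left(5 + 0 \right)},1 \right)} = - \frac{360}{496} - \left(1 - 5\right) = \left(-360\right) \frac{1}{496} - -4 = - \frac{45}{62} + 4 = \frac{203}{62}$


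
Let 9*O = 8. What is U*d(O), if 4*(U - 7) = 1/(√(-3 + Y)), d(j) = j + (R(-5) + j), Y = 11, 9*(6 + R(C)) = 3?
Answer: -245/9 - 35*√2/144 ≈ -27.566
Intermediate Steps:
O = 8/9 (O = (⅑)*8 = 8/9 ≈ 0.88889)
R(C) = -17/3 (R(C) = -6 + (⅑)*3 = -6 + ⅓ = -17/3)
d(j) = -17/3 + 2*j (d(j) = j + (-17/3 + j) = -17/3 + 2*j)
U = 7 + √2/16 (U = 7 + 1/(4*(√(-3 + 11))) = 7 + 1/(4*(√8)) = 7 + 1/(4*((2*√2))) = 7 + (√2/4)/4 = 7 + √2/16 ≈ 7.0884)
U*d(O) = (7 + √2/16)*(-17/3 + 2*(8/9)) = (7 + √2/16)*(-17/3 + 16/9) = (7 + √2/16)*(-35/9) = -245/9 - 35*√2/144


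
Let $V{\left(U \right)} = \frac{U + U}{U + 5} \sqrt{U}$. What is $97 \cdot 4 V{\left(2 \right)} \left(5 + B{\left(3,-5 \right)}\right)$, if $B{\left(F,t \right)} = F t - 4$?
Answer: $- 3104 \sqrt{2} \approx -4389.7$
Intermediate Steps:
$B{\left(F,t \right)} = -4 + F t$
$V{\left(U \right)} = \frac{2 U^{\frac{3}{2}}}{5 + U}$ ($V{\left(U \right)} = \frac{2 U}{5 + U} \sqrt{U} = \frac{2 U^{\frac{3}{2}}}{5 + U}$)
$97 \cdot 4 V{\left(2 \right)} \left(5 + B{\left(3,-5 \right)}\right) = 97 \cdot 4 \frac{2 \cdot 2^{\frac{3}{2}}}{5 + 2} \left(5 + \left(-4 + 3 \left(-5\right)\right)\right) = 97 \cdot 4 \frac{2 \cdot 2 \sqrt{2}}{7} \left(5 - 19\right) = 97 \cdot 4 \cdot 2 \cdot 2 \sqrt{2} \cdot \frac{1}{7} \left(5 - 19\right) = 97 \cdot 4 \frac{4 \sqrt{2}}{7} \left(-14\right) = 97 \cdot 4 \left(- 8 \sqrt{2}\right) = 97 \left(- 32 \sqrt{2}\right) = - 3104 \sqrt{2}$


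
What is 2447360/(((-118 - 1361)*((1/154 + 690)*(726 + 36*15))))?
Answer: -188446720/99482292027 ≈ -0.0018943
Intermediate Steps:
2447360/(((-118 - 1361)*((1/154 + 690)*(726 + 36*15)))) = 2447360/((-1479*(1/154 + 690)*(726 + 540))) = 2447360/((-157160019*1266/154)) = 2447360/((-1479*67263213/77)) = 2447360/(-99482292027/77) = 2447360*(-77/99482292027) = -188446720/99482292027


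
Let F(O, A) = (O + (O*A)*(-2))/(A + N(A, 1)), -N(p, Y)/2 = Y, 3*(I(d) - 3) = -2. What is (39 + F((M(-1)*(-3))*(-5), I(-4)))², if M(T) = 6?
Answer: 904401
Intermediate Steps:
I(d) = 7/3 (I(d) = 3 + (⅓)*(-2) = 3 - ⅔ = 7/3)
N(p, Y) = -2*Y
F(O, A) = (O - 2*A*O)/(-2 + A) (F(O, A) = (O + (O*A)*(-2))/(A - 2*1) = (O + (A*O)*(-2))/(A - 2) = (O - 2*A*O)/(-2 + A))
(39 + F((M(-1)*(-3))*(-5), I(-4)))² = (39 + ((6*(-3))*(-5))*(1 - 2*7/3)/(-2 + 7/3))² = (39 + (-18*(-5))*(1 - 14/3)/(⅓))² = (39 + 90*3*(-11/3))² = (39 - 990)² = (-951)² = 904401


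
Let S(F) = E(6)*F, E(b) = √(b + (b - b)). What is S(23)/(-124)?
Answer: -23*√6/124 ≈ -0.45434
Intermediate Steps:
E(b) = √b (E(b) = √(b + 0) = √b)
S(F) = F*√6 (S(F) = √6*F = F*√6)
S(23)/(-124) = (23*√6)/(-124) = (23*√6)*(-1/124) = -23*√6/124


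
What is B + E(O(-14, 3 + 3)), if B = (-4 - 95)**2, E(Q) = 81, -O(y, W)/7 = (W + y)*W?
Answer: 9882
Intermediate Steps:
O(y, W) = -7*W*(W + y) (O(y, W) = -7*(W + y)*W = -7*W*(W + y))
B = 9801 (B = (-99)**2 = 9801)
B + E(O(-14, 3 + 3)) = 9801 + 81 = 9882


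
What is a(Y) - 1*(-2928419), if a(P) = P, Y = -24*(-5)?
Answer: 2928539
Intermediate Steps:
Y = 120
a(Y) - 1*(-2928419) = 120 - 1*(-2928419) = 120 + 2928419 = 2928539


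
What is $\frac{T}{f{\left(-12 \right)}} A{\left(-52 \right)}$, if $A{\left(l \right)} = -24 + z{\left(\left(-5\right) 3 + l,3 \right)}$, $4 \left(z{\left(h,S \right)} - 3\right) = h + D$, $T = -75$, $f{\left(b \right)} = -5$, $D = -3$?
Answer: $- \frac{1155}{2} \approx -577.5$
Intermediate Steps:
$z{\left(h,S \right)} = \frac{9}{4} + \frac{h}{4}$ ($z{\left(h,S \right)} = 3 + \frac{h - 3}{4} = 3 + \frac{-3 + h}{4} = 3 + \left(- \frac{3}{4} + \frac{h}{4}\right) = \frac{9}{4} + \frac{h}{4}$)
$A{\left(l \right)} = - \frac{51}{2} + \frac{l}{4}$ ($A{\left(l \right)} = -24 + \left(\frac{9}{4} + \frac{\left(-5\right) 3 + l}{4}\right) = -24 + \left(\frac{9}{4} + \frac{-15 + l}{4}\right) = -24 + \left(\frac{9}{4} + \left(- \frac{15}{4} + \frac{l}{4}\right)\right) = -24 + \left(- \frac{3}{2} + \frac{l}{4}\right) = - \frac{51}{2} + \frac{l}{4}$)
$\frac{T}{f{\left(-12 \right)}} A{\left(-52 \right)} = - \frac{75}{-5} \left(- \frac{51}{2} + \frac{1}{4} \left(-52\right)\right) = \left(-75\right) \left(- \frac{1}{5}\right) \left(- \frac{51}{2} - 13\right) = 15 \left(- \frac{77}{2}\right) = - \frac{1155}{2}$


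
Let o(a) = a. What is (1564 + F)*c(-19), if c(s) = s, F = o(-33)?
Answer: -29089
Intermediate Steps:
F = -33
(1564 + F)*c(-19) = (1564 - 33)*(-19) = 1531*(-19) = -29089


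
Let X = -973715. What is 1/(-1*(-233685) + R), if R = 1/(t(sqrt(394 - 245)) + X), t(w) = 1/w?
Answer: 33012683287466537405/7714568893997713947611099 + sqrt(149)/7714568893997713947611099 ≈ 4.2793e-6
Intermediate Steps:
R = 1/(-973715 + sqrt(149)/149) (R = 1/(1/(sqrt(394 - 245)) - 973715) = 1/(1/(sqrt(149)) - 973715) = 1/(sqrt(149)/149 - 973715) = 1/(-973715 + sqrt(149)/149) ≈ -1.0270e-6)
1/(-1*(-233685) + R) = 1/(-1*(-233685) + (-145083535/141270014282524 - sqrt(149)/141270014282524)) = 1/(233685 + (-145083535/141270014282524 - sqrt(149)/141270014282524)) = 1/(33012683287466537405/141270014282524 - sqrt(149)/141270014282524)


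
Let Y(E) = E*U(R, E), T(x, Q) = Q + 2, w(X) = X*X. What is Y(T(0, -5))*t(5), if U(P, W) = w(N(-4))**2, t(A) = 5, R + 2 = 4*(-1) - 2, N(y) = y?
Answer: -3840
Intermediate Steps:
w(X) = X**2
T(x, Q) = 2 + Q
R = -8 (R = -2 + (4*(-1) - 2) = -2 + (-4 - 2) = -2 - 6 = -8)
U(P, W) = 256 (U(P, W) = ((-4)**2)**2 = 16**2 = 256)
Y(E) = 256*E (Y(E) = E*256 = 256*E)
Y(T(0, -5))*t(5) = (256*(2 - 5))*5 = (256*(-3))*5 = -768*5 = -3840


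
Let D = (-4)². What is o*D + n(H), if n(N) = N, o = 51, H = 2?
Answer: 818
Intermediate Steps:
D = 16
o*D + n(H) = 51*16 + 2 = 816 + 2 = 818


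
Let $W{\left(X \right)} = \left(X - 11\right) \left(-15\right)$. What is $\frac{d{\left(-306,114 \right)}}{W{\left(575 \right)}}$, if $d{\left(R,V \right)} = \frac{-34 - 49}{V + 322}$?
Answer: $\frac{83}{3688560} \approx 2.2502 \cdot 10^{-5}$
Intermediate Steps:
$d{\left(R,V \right)} = - \frac{83}{322 + V}$
$W{\left(X \right)} = 165 - 15 X$ ($W{\left(X \right)} = \left(-11 + X\right) \left(-15\right) = 165 - 15 X$)
$\frac{d{\left(-306,114 \right)}}{W{\left(575 \right)}} = \frac{\left(-83\right) \frac{1}{322 + 114}}{165 - 8625} = \frac{\left(-83\right) \frac{1}{436}}{165 - 8625} = \frac{\left(-83\right) \frac{1}{436}}{-8460} = \left(- \frac{83}{436}\right) \left(- \frac{1}{8460}\right) = \frac{83}{3688560}$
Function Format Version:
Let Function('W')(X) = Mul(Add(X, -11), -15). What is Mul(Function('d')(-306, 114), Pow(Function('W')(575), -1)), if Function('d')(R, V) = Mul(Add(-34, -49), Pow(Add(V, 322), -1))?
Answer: Rational(83, 3688560) ≈ 2.2502e-5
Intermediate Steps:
Function('d')(R, V) = Mul(-83, Pow(Add(322, V), -1))
Function('W')(X) = Add(165, Mul(-15, X)) (Function('W')(X) = Mul(Add(-11, X), -15) = Add(165, Mul(-15, X)))
Mul(Function('d')(-306, 114), Pow(Function('W')(575), -1)) = Mul(Mul(-83, Pow(Add(322, 114), -1)), Pow(Add(165, Mul(-15, 575)), -1)) = Mul(Mul(-83, Pow(436, -1)), Pow(Add(165, -8625), -1)) = Mul(Mul(-83, Rational(1, 436)), Pow(-8460, -1)) = Mul(Rational(-83, 436), Rational(-1, 8460)) = Rational(83, 3688560)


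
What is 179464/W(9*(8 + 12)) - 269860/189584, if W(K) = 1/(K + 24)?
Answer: 1735198584311/47396 ≈ 3.6611e+7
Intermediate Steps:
W(K) = 1/(24 + K)
179464/W(9*(8 + 12)) - 269860/189584 = 179464/(1/(24 + 9*(8 + 12))) - 269860/189584 = 179464/(1/(24 + 9*20)) - 269860*1/189584 = 179464/(1/(24 + 180)) - 67465/47396 = 179464/(1/204) - 67465/47396 = 179464*204 - 67465/47396 = 36610656 - 67465/47396 = 1735198584311/47396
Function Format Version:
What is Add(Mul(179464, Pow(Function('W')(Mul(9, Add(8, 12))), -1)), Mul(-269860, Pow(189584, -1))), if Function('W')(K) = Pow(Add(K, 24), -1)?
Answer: Rational(1735198584311, 47396) ≈ 3.6611e+7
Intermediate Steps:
Function('W')(K) = Pow(Add(24, K), -1)
Add(Mul(179464, Pow(Function('W')(Mul(9, Add(8, 12))), -1)), Mul(-269860, Pow(189584, -1))) = Add(Mul(179464, Pow(Pow(Add(24, Mul(9, Add(8, 12))), -1), -1)), Mul(-269860, Pow(189584, -1))) = Add(Mul(179464, Pow(Pow(Add(24, Mul(9, 20)), -1), -1)), Mul(-269860, Rational(1, 189584))) = Add(Mul(179464, Pow(Pow(Add(24, 180), -1), -1)), Rational(-67465, 47396)) = Add(Mul(179464, Pow(Pow(204, -1), -1)), Rational(-67465, 47396)) = Add(Mul(179464, Pow(Rational(1, 204), -1)), Rational(-67465, 47396)) = Add(Mul(179464, 204), Rational(-67465, 47396)) = Add(36610656, Rational(-67465, 47396)) = Rational(1735198584311, 47396)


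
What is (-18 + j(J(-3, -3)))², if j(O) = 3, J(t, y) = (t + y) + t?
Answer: 225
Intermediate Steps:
J(t, y) = y + 2*t
(-18 + j(J(-3, -3)))² = (-18 + 3)² = (-15)² = 225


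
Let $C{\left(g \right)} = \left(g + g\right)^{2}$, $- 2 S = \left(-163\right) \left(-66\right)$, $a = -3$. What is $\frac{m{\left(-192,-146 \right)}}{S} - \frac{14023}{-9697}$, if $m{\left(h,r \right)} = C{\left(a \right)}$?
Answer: $\frac{25026875}{17386721} \approx 1.4394$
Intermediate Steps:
$S = -5379$ ($S = - \frac{\left(-163\right) \left(-66\right)}{2} = \left(- \frac{1}{2}\right) 10758 = -5379$)
$C{\left(g \right)} = 4 g^{2}$ ($C{\left(g \right)} = \left(2 g\right)^{2} = 4 g^{2}$)
$m{\left(h,r \right)} = 36$ ($m{\left(h,r \right)} = 4 \left(-3\right)^{2} = 4 \cdot 9 = 36$)
$\frac{m{\left(-192,-146 \right)}}{S} - \frac{14023}{-9697} = \frac{36}{-5379} - \frac{14023}{-9697} = 36 \left(- \frac{1}{5379}\right) - - \frac{14023}{9697} = - \frac{12}{1793} + \frac{14023}{9697} = \frac{25026875}{17386721}$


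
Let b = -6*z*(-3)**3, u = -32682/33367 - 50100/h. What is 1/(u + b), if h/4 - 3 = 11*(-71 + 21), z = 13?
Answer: 33367/71002245 ≈ 0.00046994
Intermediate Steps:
h = -2188 (h = 12 + 4*(11*(-71 + 21)) = 12 + 4*(11*(-50)) = 12 + 4*(-550) = 12 - 2200 = -2188)
u = 731343/33367 (u = -32682/33367 - 50100/(-2188) = -32682*1/33367 - 50100*(-1/2188) = -32682/33367 + 12525/547 = 731343/33367 ≈ 21.918)
b = 2106 (b = -6*13*(-3)**3 = -78*(-27) = 2106)
1/(u + b) = 1/(731343/33367 + 2106) = 1/(71002245/33367) = 33367/71002245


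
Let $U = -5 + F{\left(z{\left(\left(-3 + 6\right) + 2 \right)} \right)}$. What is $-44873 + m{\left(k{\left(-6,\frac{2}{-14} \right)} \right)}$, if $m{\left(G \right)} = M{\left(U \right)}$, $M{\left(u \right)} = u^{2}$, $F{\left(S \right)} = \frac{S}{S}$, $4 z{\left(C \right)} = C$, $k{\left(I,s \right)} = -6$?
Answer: $-44857$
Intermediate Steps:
$z{\left(C \right)} = \frac{C}{4}$
$F{\left(S \right)} = 1$
$U = -4$ ($U = -5 + 1 = -4$)
$m{\left(G \right)} = 16$ ($m{\left(G \right)} = \left(-4\right)^{2} = 16$)
$-44873 + m{\left(k{\left(-6,\frac{2}{-14} \right)} \right)} = -44873 + 16 = -44857$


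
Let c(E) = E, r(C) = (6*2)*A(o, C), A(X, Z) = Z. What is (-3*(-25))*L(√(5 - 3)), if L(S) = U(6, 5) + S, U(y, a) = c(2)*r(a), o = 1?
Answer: 9000 + 75*√2 ≈ 9106.1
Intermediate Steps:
r(C) = 12*C (r(C) = (6*2)*C = 12*C)
U(y, a) = 24*a (U(y, a) = 2*(12*a) = 24*a)
L(S) = 120 + S (L(S) = 24*5 + S = 120 + S)
(-3*(-25))*L(√(5 - 3)) = (-3*(-25))*(120 + √(5 - 3)) = 75*(120 + √2) = 9000 + 75*√2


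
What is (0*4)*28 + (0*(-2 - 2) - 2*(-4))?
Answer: 8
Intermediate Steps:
(0*4)*28 + (0*(-2 - 2) - 2*(-4)) = 0*28 + (0*(-4) + 8) = 0 + (0 + 8) = 0 + 8 = 8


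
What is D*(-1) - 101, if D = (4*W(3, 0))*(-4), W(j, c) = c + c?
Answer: -101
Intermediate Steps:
W(j, c) = 2*c
D = 0 (D = (4*(2*0))*(-4) = (4*0)*(-4) = 0*(-4) = 0)
D*(-1) - 101 = 0*(-1) - 101 = 0 - 101 = -101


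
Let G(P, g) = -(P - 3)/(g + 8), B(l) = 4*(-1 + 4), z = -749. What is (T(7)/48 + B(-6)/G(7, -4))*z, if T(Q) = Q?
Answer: 426181/48 ≈ 8878.8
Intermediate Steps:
B(l) = 12 (B(l) = 4*3 = 12)
G(P, g) = -(-3 + P)/(8 + g)
(T(7)/48 + B(-6)/G(7, -4))*z = (7/48 + 12/(((3 - 1*7)/(8 - 4))))*(-749) = (7*(1/48) + 12/(((3 - 7)/4)))*(-749) = (7/48 + 12/(((¼)*(-4))))*(-749) = (7/48 + 12/(-1))*(-749) = (7/48 + 12*(-1))*(-749) = (7/48 - 12)*(-749) = -569/48*(-749) = 426181/48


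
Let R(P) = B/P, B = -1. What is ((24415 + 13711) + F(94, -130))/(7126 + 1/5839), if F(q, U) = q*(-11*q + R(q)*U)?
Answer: -68830132/8321743 ≈ -8.2711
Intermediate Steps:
R(P) = -1/P
F(q, U) = q*(-11*q - U/q) (F(q, U) = q*(-11*q + (-1/q)*U) = q*(-11*q - U/q))
((24415 + 13711) + F(94, -130))/(7126 + 1/5839) = ((24415 + 13711) + (-1*(-130) - 11*94²))/(7126 + 1/5839) = (38126 + (130 - 11*8836))/(7126 + 1/5839) = (38126 + (130 - 97196))/(41608715/5839) = (38126 - 97066)*(5839/41608715) = -58940*5839/41608715 = -68830132/8321743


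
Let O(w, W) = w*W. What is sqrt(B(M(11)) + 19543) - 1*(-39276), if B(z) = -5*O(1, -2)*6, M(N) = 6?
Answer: 39276 + sqrt(19603) ≈ 39416.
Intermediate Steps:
O(w, W) = W*w
B(z) = 60 (B(z) = -(-10)*6 = -5*(-2)*6 = 10*6 = 60)
sqrt(B(M(11)) + 19543) - 1*(-39276) = sqrt(60 + 19543) - 1*(-39276) = sqrt(19603) + 39276 = 39276 + sqrt(19603)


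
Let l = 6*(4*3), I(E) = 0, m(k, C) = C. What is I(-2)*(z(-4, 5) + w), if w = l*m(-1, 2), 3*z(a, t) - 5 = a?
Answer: 0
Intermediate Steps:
l = 72 (l = 6*12 = 72)
z(a, t) = 5/3 + a/3
w = 144 (w = 72*2 = 144)
I(-2)*(z(-4, 5) + w) = 0*((5/3 + (⅓)*(-4)) + 144) = 0*((5/3 - 4/3) + 144) = 0*(⅓ + 144) = 0*(433/3) = 0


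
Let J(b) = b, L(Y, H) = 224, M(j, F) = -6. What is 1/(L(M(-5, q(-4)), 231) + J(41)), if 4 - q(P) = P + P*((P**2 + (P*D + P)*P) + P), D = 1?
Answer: 1/265 ≈ 0.0037736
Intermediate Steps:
q(P) = 4 - P - P*(P + 3*P**2) (q(P) = 4 - (P + P*((P**2 + (P*1 + P)*P) + P)) = 4 - (P + P*((P**2 + (P + P)*P) + P)) = 4 - (P + P*((P**2 + (2*P)*P) + P)) = 4 - (P + P*((P**2 + 2*P**2) + P)) = 4 - (P + P*(3*P**2 + P)) = 4 - (P + P*(P + 3*P**2)) = 4 + (-P - P*(P + 3*P**2)) = 4 - P - P*(P + 3*P**2))
1/(L(M(-5, q(-4)), 231) + J(41)) = 1/(224 + 41) = 1/265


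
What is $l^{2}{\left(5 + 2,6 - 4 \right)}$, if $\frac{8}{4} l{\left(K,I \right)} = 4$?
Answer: $4$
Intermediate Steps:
$l{\left(K,I \right)} = 2$ ($l{\left(K,I \right)} = \frac{1}{2} \cdot 4 = 2$)
$l^{2}{\left(5 + 2,6 - 4 \right)} = 2^{2} = 4$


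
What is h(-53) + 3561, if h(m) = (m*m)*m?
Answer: -145316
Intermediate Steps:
h(m) = m³ (h(m) = m²*m = m³)
h(-53) + 3561 = (-53)³ + 3561 = -148877 + 3561 = -145316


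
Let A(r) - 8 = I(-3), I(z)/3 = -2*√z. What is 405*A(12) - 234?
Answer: 3006 - 2430*I*√3 ≈ 3006.0 - 4208.9*I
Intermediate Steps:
I(z) = -6*√z (I(z) = 3*(-2*√z) = -6*√z)
A(r) = 8 - 6*I*√3
405*A(12) - 234 = 405*(8 - 6*I*√3) - 234 = (3240 - 2430*I*√3) - 234 = 3006 - 2430*I*√3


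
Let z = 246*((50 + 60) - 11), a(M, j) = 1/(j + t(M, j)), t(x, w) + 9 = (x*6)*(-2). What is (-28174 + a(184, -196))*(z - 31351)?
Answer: 475683089411/2413 ≈ 1.9713e+8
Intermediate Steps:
t(x, w) = -9 - 12*x (t(x, w) = -9 + (x*6)*(-2) = -9 + (6*x)*(-2) = -9 - 12*x)
a(M, j) = 1/(-9 + j - 12*M) (a(M, j) = 1/(j + (-9 - 12*M)) = 1/(-9 + j - 12*M))
z = 24354 (z = 246*(110 - 11) = 246*99 = 24354)
(-28174 + a(184, -196))*(z - 31351) = (-28174 + 1/(-9 - 196 - 12*184))*(24354 - 31351) = (-28174 + 1/(-9 - 196 - 2208))*(-6997) = (-28174 + 1/(-2413))*(-6997) = (-28174 - 1/2413)*(-6997) = -67983863/2413*(-6997) = 475683089411/2413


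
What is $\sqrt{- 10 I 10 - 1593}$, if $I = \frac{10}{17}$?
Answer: $\frac{i \sqrt{477377}}{17} \approx 40.643 i$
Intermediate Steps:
$I = \frac{10}{17}$ ($I = 10 \cdot \frac{1}{17} = \frac{10}{17} \approx 0.58823$)
$\sqrt{- 10 I 10 - 1593} = \sqrt{\left(-10\right) \frac{10}{17} \cdot 10 - 1593} = \sqrt{\left(- \frac{100}{17}\right) 10 - 1593} = \sqrt{- \frac{1000}{17} - 1593} = \sqrt{- \frac{28081}{17}} = \frac{i \sqrt{477377}}{17}$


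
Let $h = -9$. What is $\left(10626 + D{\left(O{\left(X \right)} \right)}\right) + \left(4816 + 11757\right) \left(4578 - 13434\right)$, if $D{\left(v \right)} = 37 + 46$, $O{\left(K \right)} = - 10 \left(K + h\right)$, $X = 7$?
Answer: $-146759779$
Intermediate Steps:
$O{\left(K \right)} = 90 - 10 K$ ($O{\left(K \right)} = - 10 \left(K - 9\right) = - 10 \left(-9 + K\right) = 90 - 10 K$)
$D{\left(v \right)} = 83$
$\left(10626 + D{\left(O{\left(X \right)} \right)}\right) + \left(4816 + 11757\right) \left(4578 - 13434\right) = \left(10626 + 83\right) + \left(4816 + 11757\right) \left(4578 - 13434\right) = 10709 + 16573 \left(-8856\right) = 10709 - 146770488 = -146759779$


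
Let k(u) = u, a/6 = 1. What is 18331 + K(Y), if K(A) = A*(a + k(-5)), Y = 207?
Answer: 18538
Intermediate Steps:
a = 6 (a = 6*1 = 6)
K(A) = A (K(A) = A*(6 - 5) = A*1 = A)
18331 + K(Y) = 18331 + 207 = 18538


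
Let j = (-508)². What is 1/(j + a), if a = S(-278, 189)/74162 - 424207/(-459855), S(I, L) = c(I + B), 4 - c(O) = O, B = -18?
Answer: 1550171205/400044818119667 ≈ 3.8750e-6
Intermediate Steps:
j = 258064
c(O) = 4 - O
S(I, L) = 22 - I (S(I, L) = 4 - (I - 18) = 4 - (-18 + I) = 4 + (18 - I) = 22 - I)
a = 1436272547/1550171205 (a = (22 - 1*(-278))/74162 - 424207/(-459855) = (22 + 278)*(1/74162) - 424207*(-1/459855) = 300*(1/74162) + 424207/459855 = 150/37081 + 424207/459855 = 1436272547/1550171205 ≈ 0.92653)
1/(j + a) = 1/(258064 + 1436272547/1550171205) = 1/(400044818119667/1550171205) = 1550171205/400044818119667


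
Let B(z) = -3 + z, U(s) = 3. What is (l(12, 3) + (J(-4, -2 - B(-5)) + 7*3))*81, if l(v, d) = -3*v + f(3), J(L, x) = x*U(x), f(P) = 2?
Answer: 405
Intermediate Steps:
J(L, x) = 3*x (J(L, x) = x*3 = 3*x)
l(v, d) = 2 - 3*v (l(v, d) = -3*v + 2 = 2 - 3*v)
(l(12, 3) + (J(-4, -2 - B(-5)) + 7*3))*81 = ((2 - 3*12) + (3*(-2 - (-3 - 5)) + 7*3))*81 = ((2 - 36) + (3*(-2 - 1*(-8)) + 21))*81 = (-34 + (3*(-2 + 8) + 21))*81 = (-34 + (3*6 + 21))*81 = (-34 + (18 + 21))*81 = (-34 + 39)*81 = 5*81 = 405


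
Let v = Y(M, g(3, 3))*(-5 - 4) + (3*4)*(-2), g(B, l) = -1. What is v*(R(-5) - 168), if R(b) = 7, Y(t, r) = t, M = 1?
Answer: 5313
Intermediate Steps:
v = -33 (v = 1*(-5 - 4) + (3*4)*(-2) = 1*(-9) + 12*(-2) = -9 - 24 = -33)
v*(R(-5) - 168) = -33*(7 - 168) = -33*(-161) = 5313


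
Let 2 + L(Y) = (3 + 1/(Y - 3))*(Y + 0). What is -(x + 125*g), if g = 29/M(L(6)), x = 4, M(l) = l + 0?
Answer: -3697/18 ≈ -205.39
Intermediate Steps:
L(Y) = -2 + Y*(3 + 1/(-3 + Y)) (L(Y) = -2 + (3 + 1/(Y - 3))*(Y + 0) = -2 + (3 + 1/(-3 + Y))*Y = -2 + Y*(3 + 1/(-3 + Y)))
M(l) = l
g = 29/18 (g = 29/(((6 - 10*6 + 3*6**2)/(-3 + 6))) = 29/(((6 - 60 + 3*36)/3)) = 29/(((6 - 60 + 108)/3)) = 29/(((1/3)*54)) = 29/18 ≈ 1.6111)
-(x + 125*g) = -(4 + 125*(29/18)) = -(4 + 3625/18) = -1*3697/18 = -3697/18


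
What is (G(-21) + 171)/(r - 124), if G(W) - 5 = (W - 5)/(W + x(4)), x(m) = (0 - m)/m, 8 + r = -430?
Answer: -1949/6182 ≈ -0.31527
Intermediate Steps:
r = -438 (r = -8 - 430 = -438)
x(m) = -1 (x(m) = (-m)/m = -1)
G(W) = 5 + (-5 + W)/(-1 + W) (G(W) = 5 + (W - 5)/(W - 1) = 5 + (-5 + W)/(-1 + W))
(G(-21) + 171)/(r - 124) = (2*(-5 + 3*(-21))/(-1 - 21) + 171)/(-438 - 124) = (2*(-5 - 63)/(-22) + 171)/(-562) = (2*(-1/22)*(-68) + 171)*(-1/562) = (68/11 + 171)*(-1/562) = (1949/11)*(-1/562) = -1949/6182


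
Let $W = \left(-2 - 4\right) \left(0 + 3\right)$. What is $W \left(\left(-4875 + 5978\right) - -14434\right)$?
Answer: $-279666$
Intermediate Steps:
$W = -18$ ($W = \left(-6\right) 3 = -18$)
$W \left(\left(-4875 + 5978\right) - -14434\right) = - 18 \left(\left(-4875 + 5978\right) - -14434\right) = - 18 \left(1103 + 14434\right) = \left(-18\right) 15537 = -279666$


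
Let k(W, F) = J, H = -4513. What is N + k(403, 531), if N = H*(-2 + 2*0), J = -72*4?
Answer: 8738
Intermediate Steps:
J = -288
k(W, F) = -288
N = 9026 (N = -4513*(-2 + 2*0) = -4513*(-2 + 0) = -4513*(-2) = 9026)
N + k(403, 531) = 9026 - 288 = 8738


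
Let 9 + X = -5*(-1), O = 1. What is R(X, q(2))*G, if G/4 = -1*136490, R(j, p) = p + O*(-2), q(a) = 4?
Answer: -1091920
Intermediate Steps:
X = -4 (X = -9 - 5*(-1) = -9 + 5 = -4)
R(j, p) = -2 + p (R(j, p) = p + 1*(-2) = p - 2 = -2 + p)
G = -545960 (G = 4*(-1*136490) = 4*(-136490) = -545960)
R(X, q(2))*G = (-2 + 4)*(-545960) = 2*(-545960) = -1091920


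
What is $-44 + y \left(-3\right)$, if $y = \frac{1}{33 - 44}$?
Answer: $- \frac{481}{11} \approx -43.727$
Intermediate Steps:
$y = - \frac{1}{11}$ ($y = \frac{1}{-11} = - \frac{1}{11} \approx -0.090909$)
$-44 + y \left(-3\right) = -44 - - \frac{3}{11} = -44 + \frac{3}{11} = - \frac{481}{11}$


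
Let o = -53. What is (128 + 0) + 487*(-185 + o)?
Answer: -115778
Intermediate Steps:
(128 + 0) + 487*(-185 + o) = (128 + 0) + 487*(-185 - 53) = 128 + 487*(-238) = 128 - 115906 = -115778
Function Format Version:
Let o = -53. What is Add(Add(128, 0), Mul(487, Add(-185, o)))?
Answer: -115778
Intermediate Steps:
Add(Add(128, 0), Mul(487, Add(-185, o))) = Add(Add(128, 0), Mul(487, Add(-185, -53))) = Add(128, Mul(487, -238)) = Add(128, -115906) = -115778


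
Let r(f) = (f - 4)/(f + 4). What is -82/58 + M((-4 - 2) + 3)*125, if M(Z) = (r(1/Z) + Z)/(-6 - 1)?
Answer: 163593/2233 ≈ 73.261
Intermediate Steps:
r(f) = (-4 + f)/(4 + f)
M(Z) = -Z/7 - (-4 + 1/Z)/(7*(4 + 1/Z)) (M(Z) = ((-4 + 1/Z)/(4 + 1/Z) + Z)/(-6 - 1) = (Z + (-4 + 1/Z)/(4 + 1/Z))/(-7) = (Z + (-4 + 1/Z)/(4 + 1/Z))*(-1/7) = -Z/7 - (-4 + 1/Z)/(7*(4 + 1/Z)))
-82/58 + M((-4 - 2) + 3)*125 = -82/58 + ((-1 - 4*((-4 - 2) + 3)**2 + 3*((-4 - 2) + 3))/(7*(1 + 4*((-4 - 2) + 3))))*125 = -82*1/58 + ((-1 - 4*(-6 + 3)**2 + 3*(-6 + 3))/(7*(1 + 4*(-6 + 3))))*125 = -41/29 + ((-1 - 4*(-3)**2 + 3*(-3))/(7*(1 + 4*(-3))))*125 = -41/29 + ((-1 - 4*9 - 9)/(7*(1 - 12)))*125 = -41/29 + ((1/7)*(-1 - 36 - 9)/(-11))*125 = -41/29 + ((1/7)*(-1/11)*(-46))*125 = -41/29 + (46/77)*125 = -41/29 + 5750/77 = 163593/2233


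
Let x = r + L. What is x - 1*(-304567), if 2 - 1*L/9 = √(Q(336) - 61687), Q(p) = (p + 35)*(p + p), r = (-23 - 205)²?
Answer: 356569 - 45*√7505 ≈ 3.5267e+5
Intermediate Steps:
r = 51984 (r = (-228)² = 51984)
Q(p) = 2*p*(35 + p) (Q(p) = (35 + p)*(2*p) = 2*p*(35 + p))
L = 18 - 45*√7505 (L = 18 - 9*√(2*336*(35 + 336) - 61687) = 18 - 9*√(2*336*371 - 61687) = 18 - 9*√(249312 - 61687) = 18 - 45*√7505 ≈ -3880.4)
x = 52002 - 45*√7505 (x = 51984 + (18 - 45*√7505) = 52002 - 45*√7505 ≈ 48104.)
x - 1*(-304567) = (52002 - 45*√7505) - 1*(-304567) = (52002 - 45*√7505) + 304567 = 356569 - 45*√7505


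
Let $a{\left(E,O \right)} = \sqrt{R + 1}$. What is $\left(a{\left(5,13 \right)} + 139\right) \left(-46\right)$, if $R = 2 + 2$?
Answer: $-6394 - 46 \sqrt{5} \approx -6496.9$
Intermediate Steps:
$R = 4$
$a{\left(E,O \right)} = \sqrt{5}$ ($a{\left(E,O \right)} = \sqrt{4 + 1} = \sqrt{5}$)
$\left(a{\left(5,13 \right)} + 139\right) \left(-46\right) = \left(\sqrt{5} + 139\right) \left(-46\right) = \left(139 + \sqrt{5}\right) \left(-46\right) = -6394 - 46 \sqrt{5}$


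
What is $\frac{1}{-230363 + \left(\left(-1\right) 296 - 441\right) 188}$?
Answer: $- \frac{1}{368919} \approx -2.7106 \cdot 10^{-6}$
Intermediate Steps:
$\frac{1}{-230363 + \left(\left(-1\right) 296 - 441\right) 188} = \frac{1}{-230363 + \left(-296 - 441\right) 188} = \frac{1}{-230363 - 138556} = \frac{1}{-368919} = - \frac{1}{368919}$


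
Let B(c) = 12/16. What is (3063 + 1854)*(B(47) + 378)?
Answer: 7449255/4 ≈ 1.8623e+6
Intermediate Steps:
B(c) = ¾ (B(c) = 12*(1/16) = ¾)
(3063 + 1854)*(B(47) + 378) = (3063 + 1854)*(¾ + 378) = 4917*(1515/4) = 7449255/4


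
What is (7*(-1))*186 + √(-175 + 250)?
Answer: -1302 + 5*√3 ≈ -1293.3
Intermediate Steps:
(7*(-1))*186 + √(-175 + 250) = -7*186 + √75 = -1302 + 5*√3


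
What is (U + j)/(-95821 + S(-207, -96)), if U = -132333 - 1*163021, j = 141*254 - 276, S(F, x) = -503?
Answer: 64954/24081 ≈ 2.6973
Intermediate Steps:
j = 35538 (j = 35814 - 276 = 35538)
U = -295354 (U = -132333 - 163021 = -295354)
(U + j)/(-95821 + S(-207, -96)) = (-295354 + 35538)/(-95821 - 503) = -259816/(-96324) = -259816*(-1/96324) = 64954/24081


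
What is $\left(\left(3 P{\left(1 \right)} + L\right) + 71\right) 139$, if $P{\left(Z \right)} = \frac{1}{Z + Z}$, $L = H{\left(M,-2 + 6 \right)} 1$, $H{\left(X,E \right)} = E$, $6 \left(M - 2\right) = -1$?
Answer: $\frac{21267}{2} \approx 10634.0$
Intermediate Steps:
$M = \frac{11}{6}$ ($M = 2 + \frac{1}{6} \left(-1\right) = 2 - \frac{1}{6} = \frac{11}{6} \approx 1.8333$)
$L = 4$ ($L = \left(-2 + 6\right) 1 = 4 \cdot 1 = 4$)
$P{\left(Z \right)} = \frac{1}{2 Z}$
$\left(\left(3 P{\left(1 \right)} + L\right) + 71\right) 139 = \left(\left(3 \frac{1}{2 \cdot 1} + 4\right) + 71\right) 139 = \left(\left(3 \cdot \frac{1}{2} \cdot 1 + 4\right) + 71\right) 139 = \left(\left(3 \cdot \frac{1}{2} + 4\right) + 71\right) 139 = \left(\left(\frac{3}{2} + 4\right) + 71\right) 139 = \left(\frac{11}{2} + 71\right) 139 = \frac{153}{2} \cdot 139 = \frac{21267}{2}$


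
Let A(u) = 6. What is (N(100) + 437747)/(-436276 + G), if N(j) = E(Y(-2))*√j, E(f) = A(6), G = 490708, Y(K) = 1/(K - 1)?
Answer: 437807/54432 ≈ 8.0432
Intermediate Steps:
Y(K) = 1/(-1 + K)
E(f) = 6
N(j) = 6*√j
(N(100) + 437747)/(-436276 + G) = (6*√100 + 437747)/(-436276 + 490708) = (6*10 + 437747)/54432 = (60 + 437747)*(1/54432) = 437807*(1/54432) = 437807/54432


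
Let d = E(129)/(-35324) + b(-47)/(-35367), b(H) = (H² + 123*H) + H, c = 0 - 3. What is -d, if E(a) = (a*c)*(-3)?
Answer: -86776469/1249303908 ≈ -0.069460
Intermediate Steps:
c = -3
E(a) = 9*a (E(a) = (a*(-3))*(-3) = -3*a*(-3) = 9*a)
b(H) = H² + 124*H
d = 86776469/1249303908 (d = (9*129)/(-35324) - 47*(124 - 47)/(-35367) = 1161*(-1/35324) - 47*77*(-1/35367) = -1161/35324 - 3619*(-1/35367) = -1161/35324 + 3619/35367 = 86776469/1249303908 ≈ 0.069460)
-d = -1*86776469/1249303908 = -86776469/1249303908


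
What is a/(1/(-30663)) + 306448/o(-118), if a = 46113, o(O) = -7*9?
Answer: -89079970345/63 ≈ -1.4140e+9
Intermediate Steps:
o(O) = -63
a/(1/(-30663)) + 306448/o(-118) = 46113/(1/(-30663)) + 306448/(-63) = 46113/(-1/30663) + 306448*(-1/63) = 46113*(-30663) - 306448/63 = -1413962919 - 306448/63 = -89079970345/63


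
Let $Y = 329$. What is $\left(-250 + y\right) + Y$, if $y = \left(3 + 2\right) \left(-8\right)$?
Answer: $39$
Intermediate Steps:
$y = -40$ ($y = 5 \left(-8\right) = -40$)
$\left(-250 + y\right) + Y = \left(-250 - 40\right) + 329 = -290 + 329 = 39$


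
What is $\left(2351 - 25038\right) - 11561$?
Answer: $-34248$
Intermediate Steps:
$\left(2351 - 25038\right) - 11561 = -22687 - 11561 = -34248$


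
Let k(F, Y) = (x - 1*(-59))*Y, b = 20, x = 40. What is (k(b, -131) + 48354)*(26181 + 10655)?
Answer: 1303441860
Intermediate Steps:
k(F, Y) = 99*Y (k(F, Y) = (40 - 1*(-59))*Y = (40 + 59)*Y = 99*Y)
(k(b, -131) + 48354)*(26181 + 10655) = (99*(-131) + 48354)*(26181 + 10655) = (-12969 + 48354)*36836 = 35385*36836 = 1303441860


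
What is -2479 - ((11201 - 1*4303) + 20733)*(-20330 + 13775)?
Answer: 181118726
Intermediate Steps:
-2479 - ((11201 - 1*4303) + 20733)*(-20330 + 13775) = -2479 - ((11201 - 4303) + 20733)*(-6555) = -2479 - (6898 + 20733)*(-6555) = -2479 - 27631*(-6555) = -2479 - 1*(-181121205) = -2479 + 181121205 = 181118726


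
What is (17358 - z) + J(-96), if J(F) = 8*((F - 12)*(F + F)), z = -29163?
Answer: 212409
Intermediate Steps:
J(F) = 16*F*(-12 + F) (J(F) = 8*((-12 + F)*(2*F)) = 8*(2*F*(-12 + F)) = 16*F*(-12 + F))
(17358 - z) + J(-96) = (17358 - 1*(-29163)) + 16*(-96)*(-12 - 96) = (17358 + 29163) + 16*(-96)*(-108) = 46521 + 165888 = 212409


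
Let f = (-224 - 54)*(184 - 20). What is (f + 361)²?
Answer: 2045843361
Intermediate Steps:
f = -45592 (f = -278*164 = -45592)
(f + 361)² = (-45592 + 361)² = (-45231)² = 2045843361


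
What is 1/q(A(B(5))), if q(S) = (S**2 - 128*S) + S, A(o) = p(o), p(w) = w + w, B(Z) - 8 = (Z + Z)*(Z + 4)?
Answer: 1/13524 ≈ 7.3943e-5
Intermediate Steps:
B(Z) = 8 + 2*Z*(4 + Z) (B(Z) = 8 + (Z + Z)*(Z + 4) = 8 + (2*Z)*(4 + Z) = 8 + 2*Z*(4 + Z))
p(w) = 2*w
A(o) = 2*o
q(S) = S**2 - 127*S
1/q(A(B(5))) = 1/((2*(8 + 2*5**2 + 8*5))*(-127 + 2*(8 + 2*5**2 + 8*5))) = 1/((2*(8 + 2*25 + 40))*(-127 + 2*(8 + 2*25 + 40))) = 1/((2*(8 + 50 + 40))*(-127 + 2*(8 + 50 + 40))) = 1/((2*98)*(-127 + 2*98)) = 1/(196*(-127 + 196)) = 1/(196*69) = 1/13524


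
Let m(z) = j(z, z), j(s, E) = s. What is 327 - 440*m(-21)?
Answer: 9567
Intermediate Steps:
m(z) = z
327 - 440*m(-21) = 327 - 440*(-21) = 327 + 9240 = 9567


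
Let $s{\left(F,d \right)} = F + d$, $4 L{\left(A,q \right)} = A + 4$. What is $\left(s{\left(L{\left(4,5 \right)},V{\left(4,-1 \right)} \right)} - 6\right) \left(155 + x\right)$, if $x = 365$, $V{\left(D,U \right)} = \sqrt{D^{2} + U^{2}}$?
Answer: $-2080 + 520 \sqrt{17} \approx 64.015$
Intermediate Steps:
$L{\left(A,q \right)} = 1 + \frac{A}{4}$ ($L{\left(A,q \right)} = \frac{A + 4}{4} = \frac{4 + A}{4} = 1 + \frac{A}{4}$)
$\left(s{\left(L{\left(4,5 \right)},V{\left(4,-1 \right)} \right)} - 6\right) \left(155 + x\right) = \left(\left(\left(1 + \frac{1}{4} \cdot 4\right) + \sqrt{4^{2} + \left(-1\right)^{2}}\right) - 6\right) \left(155 + 365\right) = \left(\left(\left(1 + 1\right) + \sqrt{16 + 1}\right) - 6\right) 520 = \left(\left(2 + \sqrt{17}\right) - 6\right) 520 = \left(-4 + \sqrt{17}\right) 520 = -2080 + 520 \sqrt{17}$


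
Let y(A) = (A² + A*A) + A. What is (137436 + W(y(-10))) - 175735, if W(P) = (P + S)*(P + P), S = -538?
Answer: -170539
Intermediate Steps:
y(A) = A + 2*A² (y(A) = (A² + A²) + A = 2*A² + A = A + 2*A²)
W(P) = 2*P*(-538 + P) (W(P) = (P - 538)*(P + P) = (-538 + P)*(2*P) = 2*P*(-538 + P))
(137436 + W(y(-10))) - 175735 = (137436 + 2*(-10*(1 + 2*(-10)))*(-538 - 10*(1 + 2*(-10)))) - 175735 = (137436 + 2*(-10*(1 - 20))*(-538 - 10*(1 - 20))) - 175735 = (137436 + 2*(-10*(-19))*(-538 - 10*(-19))) - 175735 = (137436 + 2*190*(-538 + 190)) - 175735 = (137436 + 2*190*(-348)) - 175735 = (137436 - 132240) - 175735 = 5196 - 175735 = -170539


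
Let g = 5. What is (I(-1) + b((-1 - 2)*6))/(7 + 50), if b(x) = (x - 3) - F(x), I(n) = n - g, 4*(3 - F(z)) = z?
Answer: -23/38 ≈ -0.60526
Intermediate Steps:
F(z) = 3 - z/4
I(n) = -5 + n (I(n) = n - 1*5 = n - 5 = -5 + n)
b(x) = -6 + 5*x/4 (b(x) = (x - 3) - (3 - x/4) = (-3 + x) + (-3 + x/4) = -6 + 5*x/4)
(I(-1) + b((-1 - 2)*6))/(7 + 50) = ((-5 - 1) + (-6 + 5*((-1 - 2)*6)/4))/(7 + 50) = (-6 + (-6 + 5*(-3*6)/4))/57 = (-6 + (-6 + (5/4)*(-18)))/57 = (-6 + (-6 - 45/2))/57 = (-6 - 57/2)/57 = (1/57)*(-69/2) = -23/38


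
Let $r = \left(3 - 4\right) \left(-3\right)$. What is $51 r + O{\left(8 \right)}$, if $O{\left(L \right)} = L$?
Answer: $161$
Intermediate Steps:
$r = 3$ ($r = \left(-1\right) \left(-3\right) = 3$)
$51 r + O{\left(8 \right)} = 51 \cdot 3 + 8 = 153 + 8 = 161$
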